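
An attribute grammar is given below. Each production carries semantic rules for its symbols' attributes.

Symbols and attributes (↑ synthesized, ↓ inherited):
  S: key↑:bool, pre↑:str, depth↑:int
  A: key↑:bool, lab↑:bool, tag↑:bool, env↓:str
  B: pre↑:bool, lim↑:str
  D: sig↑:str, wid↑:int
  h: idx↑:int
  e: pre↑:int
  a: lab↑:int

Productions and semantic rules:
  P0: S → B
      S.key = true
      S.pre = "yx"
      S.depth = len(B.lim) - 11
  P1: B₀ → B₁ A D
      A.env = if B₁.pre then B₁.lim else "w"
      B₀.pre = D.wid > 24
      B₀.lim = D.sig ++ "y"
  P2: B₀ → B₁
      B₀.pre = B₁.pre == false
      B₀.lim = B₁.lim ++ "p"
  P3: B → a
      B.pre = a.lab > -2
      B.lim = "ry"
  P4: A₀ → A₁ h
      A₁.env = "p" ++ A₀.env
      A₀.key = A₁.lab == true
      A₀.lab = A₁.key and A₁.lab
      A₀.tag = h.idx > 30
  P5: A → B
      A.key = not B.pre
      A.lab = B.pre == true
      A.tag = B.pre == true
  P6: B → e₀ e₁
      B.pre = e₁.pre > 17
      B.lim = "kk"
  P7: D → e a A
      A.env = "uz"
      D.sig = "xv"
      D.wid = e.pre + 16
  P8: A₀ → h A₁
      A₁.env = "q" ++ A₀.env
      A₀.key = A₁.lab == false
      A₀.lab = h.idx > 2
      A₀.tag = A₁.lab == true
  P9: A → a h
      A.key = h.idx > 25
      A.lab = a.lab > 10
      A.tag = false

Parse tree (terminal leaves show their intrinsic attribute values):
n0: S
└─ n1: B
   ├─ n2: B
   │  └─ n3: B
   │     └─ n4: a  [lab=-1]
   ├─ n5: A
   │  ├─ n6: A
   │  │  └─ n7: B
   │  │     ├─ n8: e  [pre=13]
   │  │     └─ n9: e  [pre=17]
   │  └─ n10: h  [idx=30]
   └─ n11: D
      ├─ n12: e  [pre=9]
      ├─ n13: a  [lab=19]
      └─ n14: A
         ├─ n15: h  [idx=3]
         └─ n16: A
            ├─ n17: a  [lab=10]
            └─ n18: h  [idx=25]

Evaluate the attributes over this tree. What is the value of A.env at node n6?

"pw"

1. n4.lab = -1  [terminal]
2. n3.pre = true  [a.lab > -2]
3. n3.lim = "ry"  ["ry"]
4. n2.pre = false  [B₁.pre == false]
5. n2.lim = "ryp"  [B₁.lim ++ "p"]
6. n5.env = "w"  [if B₁.pre then B₁.lim else "w"]
7. n6.env = "pw"  ["p" ++ A₀.env]
8. n8.pre = 13  [terminal]
9. n9.pre = 17  [terminal]
10. n7.pre = false  [e₁.pre > 17]
11. n7.lim = "kk"  ["kk"]
12. n6.key = true  [not B.pre]
13. n6.lab = false  [B.pre == true]
14. n6.tag = false  [B.pre == true]
15. n10.idx = 30  [terminal]
16. n5.key = false  [A₁.lab == true]
17. n5.lab = false  [A₁.key and A₁.lab]
18. n5.tag = false  [h.idx > 30]
19. n12.pre = 9  [terminal]
20. n13.lab = 19  [terminal]
21. n14.env = "uz"  ["uz"]
22. n15.idx = 3  [terminal]
23. n16.env = "quz"  ["q" ++ A₀.env]
24. n17.lab = 10  [terminal]
25. n18.idx = 25  [terminal]
26. n16.key = false  [h.idx > 25]
27. n16.lab = false  [a.lab > 10]
28. n16.tag = false  [false]
29. n14.key = true  [A₁.lab == false]
30. n14.lab = true  [h.idx > 2]
31. n14.tag = false  [A₁.lab == true]
32. n11.sig = "xv"  ["xv"]
33. n11.wid = 25  [e.pre + 16]
34. n1.pre = true  [D.wid > 24]
35. n1.lim = "xvy"  [D.sig ++ "y"]
36. n0.key = true  [true]
37. n0.pre = "yx"  ["yx"]
38. n0.depth = -8  [len(B.lim) - 11]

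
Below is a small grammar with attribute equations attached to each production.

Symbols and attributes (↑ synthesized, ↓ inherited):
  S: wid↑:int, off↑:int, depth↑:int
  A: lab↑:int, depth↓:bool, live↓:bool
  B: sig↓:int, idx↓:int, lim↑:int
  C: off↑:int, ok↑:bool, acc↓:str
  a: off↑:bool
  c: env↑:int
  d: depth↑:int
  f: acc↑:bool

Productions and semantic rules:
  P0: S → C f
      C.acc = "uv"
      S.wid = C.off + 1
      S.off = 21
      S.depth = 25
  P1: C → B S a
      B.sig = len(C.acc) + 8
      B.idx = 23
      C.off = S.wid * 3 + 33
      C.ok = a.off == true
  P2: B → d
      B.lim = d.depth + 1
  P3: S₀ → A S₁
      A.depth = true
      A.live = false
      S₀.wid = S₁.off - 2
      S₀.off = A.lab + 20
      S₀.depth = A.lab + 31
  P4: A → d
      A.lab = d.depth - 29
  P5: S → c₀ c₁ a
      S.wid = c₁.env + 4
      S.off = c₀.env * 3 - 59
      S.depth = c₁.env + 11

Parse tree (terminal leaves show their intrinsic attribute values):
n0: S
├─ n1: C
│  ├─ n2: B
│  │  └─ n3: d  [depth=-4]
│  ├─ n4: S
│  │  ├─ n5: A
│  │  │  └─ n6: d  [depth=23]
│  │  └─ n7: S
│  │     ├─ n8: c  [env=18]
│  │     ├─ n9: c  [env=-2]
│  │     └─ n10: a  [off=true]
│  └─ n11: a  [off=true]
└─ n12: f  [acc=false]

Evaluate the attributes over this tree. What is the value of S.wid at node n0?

13

1. n1.acc = "uv"  ["uv"]
2. n2.sig = 10  [len(C.acc) + 8]
3. n2.idx = 23  [23]
4. n3.depth = -4  [terminal]
5. n2.lim = -3  [d.depth + 1]
6. n5.depth = true  [true]
7. n5.live = false  [false]
8. n6.depth = 23  [terminal]
9. n5.lab = -6  [d.depth - 29]
10. n8.env = 18  [terminal]
11. n9.env = -2  [terminal]
12. n10.off = true  [terminal]
13. n7.wid = 2  [c₁.env + 4]
14. n7.off = -5  [c₀.env * 3 - 59]
15. n7.depth = 9  [c₁.env + 11]
16. n4.wid = -7  [S₁.off - 2]
17. n4.off = 14  [A.lab + 20]
18. n4.depth = 25  [A.lab + 31]
19. n11.off = true  [terminal]
20. n1.off = 12  [S.wid * 3 + 33]
21. n1.ok = true  [a.off == true]
22. n12.acc = false  [terminal]
23. n0.wid = 13  [C.off + 1]
24. n0.off = 21  [21]
25. n0.depth = 25  [25]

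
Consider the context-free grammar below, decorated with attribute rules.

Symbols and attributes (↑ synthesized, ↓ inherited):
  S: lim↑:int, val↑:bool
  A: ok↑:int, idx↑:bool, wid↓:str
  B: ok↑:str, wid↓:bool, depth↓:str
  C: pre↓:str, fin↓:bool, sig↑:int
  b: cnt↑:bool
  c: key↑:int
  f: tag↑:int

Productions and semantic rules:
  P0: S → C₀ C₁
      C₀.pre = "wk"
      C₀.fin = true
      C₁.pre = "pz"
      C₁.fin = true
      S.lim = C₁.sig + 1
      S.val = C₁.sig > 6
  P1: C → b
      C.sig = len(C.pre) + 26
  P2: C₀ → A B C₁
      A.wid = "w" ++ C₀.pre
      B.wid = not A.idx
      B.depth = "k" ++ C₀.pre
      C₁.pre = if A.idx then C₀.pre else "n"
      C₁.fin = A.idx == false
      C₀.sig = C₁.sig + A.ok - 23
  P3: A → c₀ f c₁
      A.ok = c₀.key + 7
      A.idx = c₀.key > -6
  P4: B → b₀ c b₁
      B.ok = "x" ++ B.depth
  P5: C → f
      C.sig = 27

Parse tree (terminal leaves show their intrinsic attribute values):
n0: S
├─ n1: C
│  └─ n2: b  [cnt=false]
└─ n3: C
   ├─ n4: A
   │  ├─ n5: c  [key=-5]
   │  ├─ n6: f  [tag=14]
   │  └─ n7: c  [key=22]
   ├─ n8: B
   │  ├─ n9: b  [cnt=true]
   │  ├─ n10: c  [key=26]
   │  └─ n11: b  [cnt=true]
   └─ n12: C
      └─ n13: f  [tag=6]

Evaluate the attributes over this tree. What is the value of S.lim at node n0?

1. n1.pre = "wk"  ["wk"]
2. n1.fin = true  [true]
3. n2.cnt = false  [terminal]
4. n1.sig = 28  [len(C.pre) + 26]
5. n3.pre = "pz"  ["pz"]
6. n3.fin = true  [true]
7. n4.wid = "wpz"  ["w" ++ C₀.pre]
8. n5.key = -5  [terminal]
9. n6.tag = 14  [terminal]
10. n7.key = 22  [terminal]
11. n4.ok = 2  [c₀.key + 7]
12. n4.idx = true  [c₀.key > -6]
13. n8.wid = false  [not A.idx]
14. n8.depth = "kpz"  ["k" ++ C₀.pre]
15. n9.cnt = true  [terminal]
16. n10.key = 26  [terminal]
17. n11.cnt = true  [terminal]
18. n8.ok = "xkpz"  ["x" ++ B.depth]
19. n12.pre = "pz"  [if A.idx then C₀.pre else "n"]
20. n12.fin = false  [A.idx == false]
21. n13.tag = 6  [terminal]
22. n12.sig = 27  [27]
23. n3.sig = 6  [C₁.sig + A.ok - 23]
24. n0.lim = 7  [C₁.sig + 1]
25. n0.val = false  [C₁.sig > 6]

7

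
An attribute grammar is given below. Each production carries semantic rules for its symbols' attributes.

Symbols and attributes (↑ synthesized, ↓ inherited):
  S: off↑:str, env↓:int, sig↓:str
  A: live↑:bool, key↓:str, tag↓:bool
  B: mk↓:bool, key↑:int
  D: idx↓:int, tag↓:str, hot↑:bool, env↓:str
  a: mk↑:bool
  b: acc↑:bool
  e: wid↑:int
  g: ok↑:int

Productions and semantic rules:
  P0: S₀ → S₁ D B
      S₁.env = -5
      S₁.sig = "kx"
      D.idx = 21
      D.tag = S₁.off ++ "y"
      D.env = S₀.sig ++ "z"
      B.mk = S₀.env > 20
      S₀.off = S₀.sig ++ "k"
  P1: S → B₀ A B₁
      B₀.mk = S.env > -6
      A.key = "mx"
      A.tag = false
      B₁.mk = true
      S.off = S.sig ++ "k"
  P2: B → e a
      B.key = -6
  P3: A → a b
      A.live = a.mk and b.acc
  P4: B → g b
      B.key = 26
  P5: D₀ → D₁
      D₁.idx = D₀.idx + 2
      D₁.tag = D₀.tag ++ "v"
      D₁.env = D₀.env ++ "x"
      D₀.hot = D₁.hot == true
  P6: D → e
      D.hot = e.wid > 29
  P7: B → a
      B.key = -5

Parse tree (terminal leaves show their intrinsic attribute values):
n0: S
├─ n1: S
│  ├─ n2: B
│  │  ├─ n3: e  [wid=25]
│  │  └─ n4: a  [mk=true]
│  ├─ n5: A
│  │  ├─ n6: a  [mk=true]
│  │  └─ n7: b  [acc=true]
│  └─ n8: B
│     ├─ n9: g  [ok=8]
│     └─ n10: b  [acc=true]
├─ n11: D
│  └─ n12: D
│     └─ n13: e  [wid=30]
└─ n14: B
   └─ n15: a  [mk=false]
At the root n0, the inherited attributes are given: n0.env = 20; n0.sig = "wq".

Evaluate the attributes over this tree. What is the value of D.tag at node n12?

"kxkyv"

1. n0.env = 20  [given at root]
2. n0.sig = "wq"  [given at root]
3. n1.env = -5  [-5]
4. n1.sig = "kx"  ["kx"]
5. n2.mk = true  [S.env > -6]
6. n3.wid = 25  [terminal]
7. n4.mk = true  [terminal]
8. n2.key = -6  [-6]
9. n5.key = "mx"  ["mx"]
10. n5.tag = false  [false]
11. n6.mk = true  [terminal]
12. n7.acc = true  [terminal]
13. n5.live = true  [a.mk and b.acc]
14. n8.mk = true  [true]
15. n9.ok = 8  [terminal]
16. n10.acc = true  [terminal]
17. n8.key = 26  [26]
18. n1.off = "kxk"  [S.sig ++ "k"]
19. n11.idx = 21  [21]
20. n11.tag = "kxky"  [S₁.off ++ "y"]
21. n11.env = "wqz"  [S₀.sig ++ "z"]
22. n12.idx = 23  [D₀.idx + 2]
23. n12.tag = "kxkyv"  [D₀.tag ++ "v"]
24. n12.env = "wqzx"  [D₀.env ++ "x"]
25. n13.wid = 30  [terminal]
26. n12.hot = true  [e.wid > 29]
27. n11.hot = true  [D₁.hot == true]
28. n14.mk = false  [S₀.env > 20]
29. n15.mk = false  [terminal]
30. n14.key = -5  [-5]
31. n0.off = "wqk"  [S₀.sig ++ "k"]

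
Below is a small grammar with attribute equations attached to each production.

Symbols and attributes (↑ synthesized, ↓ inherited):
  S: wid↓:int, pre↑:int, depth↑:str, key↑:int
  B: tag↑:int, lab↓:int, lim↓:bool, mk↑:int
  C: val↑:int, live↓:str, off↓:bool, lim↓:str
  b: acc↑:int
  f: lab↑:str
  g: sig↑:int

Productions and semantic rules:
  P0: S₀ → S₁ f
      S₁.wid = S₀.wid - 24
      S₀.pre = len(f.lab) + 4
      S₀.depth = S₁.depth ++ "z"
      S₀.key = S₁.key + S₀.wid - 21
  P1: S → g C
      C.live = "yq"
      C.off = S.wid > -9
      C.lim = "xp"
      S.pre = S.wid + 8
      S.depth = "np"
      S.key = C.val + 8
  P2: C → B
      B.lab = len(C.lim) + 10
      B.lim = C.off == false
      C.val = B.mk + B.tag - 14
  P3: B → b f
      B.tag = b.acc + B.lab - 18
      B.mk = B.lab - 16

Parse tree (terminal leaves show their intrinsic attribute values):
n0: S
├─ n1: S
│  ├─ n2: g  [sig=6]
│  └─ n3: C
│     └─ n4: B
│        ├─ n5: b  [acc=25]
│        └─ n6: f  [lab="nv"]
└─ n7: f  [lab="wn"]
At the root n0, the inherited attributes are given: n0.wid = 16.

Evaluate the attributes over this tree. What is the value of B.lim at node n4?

false

1. n0.wid = 16  [given at root]
2. n1.wid = -8  [S₀.wid - 24]
3. n2.sig = 6  [terminal]
4. n3.live = "yq"  ["yq"]
5. n3.off = true  [S.wid > -9]
6. n3.lim = "xp"  ["xp"]
7. n4.lab = 12  [len(C.lim) + 10]
8. n4.lim = false  [C.off == false]
9. n5.acc = 25  [terminal]
10. n6.lab = "nv"  [terminal]
11. n4.tag = 19  [b.acc + B.lab - 18]
12. n4.mk = -4  [B.lab - 16]
13. n3.val = 1  [B.mk + B.tag - 14]
14. n1.pre = 0  [S.wid + 8]
15. n1.depth = "np"  ["np"]
16. n1.key = 9  [C.val + 8]
17. n7.lab = "wn"  [terminal]
18. n0.pre = 6  [len(f.lab) + 4]
19. n0.depth = "npz"  [S₁.depth ++ "z"]
20. n0.key = 4  [S₁.key + S₀.wid - 21]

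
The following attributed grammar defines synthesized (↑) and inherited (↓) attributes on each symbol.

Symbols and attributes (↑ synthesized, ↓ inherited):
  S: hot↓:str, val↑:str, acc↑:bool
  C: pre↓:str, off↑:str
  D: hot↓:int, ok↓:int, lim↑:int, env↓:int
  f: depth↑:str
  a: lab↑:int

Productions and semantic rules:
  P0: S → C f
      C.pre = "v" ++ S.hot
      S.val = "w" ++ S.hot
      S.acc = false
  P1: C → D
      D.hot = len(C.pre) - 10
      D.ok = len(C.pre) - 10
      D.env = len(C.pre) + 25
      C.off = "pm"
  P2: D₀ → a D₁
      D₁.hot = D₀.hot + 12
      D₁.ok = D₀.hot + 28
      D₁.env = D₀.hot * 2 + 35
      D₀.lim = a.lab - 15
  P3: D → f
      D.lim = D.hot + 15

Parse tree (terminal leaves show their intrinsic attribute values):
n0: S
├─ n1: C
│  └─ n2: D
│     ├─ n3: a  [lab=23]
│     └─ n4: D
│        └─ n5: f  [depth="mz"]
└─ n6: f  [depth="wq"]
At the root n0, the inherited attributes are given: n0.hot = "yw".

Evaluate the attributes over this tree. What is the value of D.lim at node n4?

20

1. n0.hot = "yw"  [given at root]
2. n1.pre = "vyw"  ["v" ++ S.hot]
3. n2.hot = -7  [len(C.pre) - 10]
4. n2.ok = -7  [len(C.pre) - 10]
5. n2.env = 28  [len(C.pre) + 25]
6. n3.lab = 23  [terminal]
7. n4.hot = 5  [D₀.hot + 12]
8. n4.ok = 21  [D₀.hot + 28]
9. n4.env = 21  [D₀.hot * 2 + 35]
10. n5.depth = "mz"  [terminal]
11. n4.lim = 20  [D.hot + 15]
12. n2.lim = 8  [a.lab - 15]
13. n1.off = "pm"  ["pm"]
14. n6.depth = "wq"  [terminal]
15. n0.val = "wyw"  ["w" ++ S.hot]
16. n0.acc = false  [false]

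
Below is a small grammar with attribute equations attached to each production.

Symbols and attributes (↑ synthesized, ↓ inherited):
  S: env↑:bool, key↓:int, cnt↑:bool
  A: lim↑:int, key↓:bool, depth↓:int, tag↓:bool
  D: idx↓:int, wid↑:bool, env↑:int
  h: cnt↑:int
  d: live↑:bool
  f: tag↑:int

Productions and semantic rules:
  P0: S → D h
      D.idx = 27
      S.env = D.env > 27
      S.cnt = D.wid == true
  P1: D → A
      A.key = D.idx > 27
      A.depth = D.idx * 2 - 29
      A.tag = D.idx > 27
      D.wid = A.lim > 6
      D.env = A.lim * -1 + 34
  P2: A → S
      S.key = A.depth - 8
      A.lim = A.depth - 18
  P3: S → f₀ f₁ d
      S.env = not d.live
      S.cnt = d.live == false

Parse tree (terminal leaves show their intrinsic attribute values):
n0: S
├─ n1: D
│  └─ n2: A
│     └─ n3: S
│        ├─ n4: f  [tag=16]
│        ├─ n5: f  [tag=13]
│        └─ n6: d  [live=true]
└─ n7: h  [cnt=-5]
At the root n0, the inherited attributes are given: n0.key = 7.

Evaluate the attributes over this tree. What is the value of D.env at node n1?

1. n0.key = 7  [given at root]
2. n1.idx = 27  [27]
3. n2.key = false  [D.idx > 27]
4. n2.depth = 25  [D.idx * 2 - 29]
5. n2.tag = false  [D.idx > 27]
6. n3.key = 17  [A.depth - 8]
7. n4.tag = 16  [terminal]
8. n5.tag = 13  [terminal]
9. n6.live = true  [terminal]
10. n3.env = false  [not d.live]
11. n3.cnt = false  [d.live == false]
12. n2.lim = 7  [A.depth - 18]
13. n1.wid = true  [A.lim > 6]
14. n1.env = 27  [A.lim * -1 + 34]
15. n7.cnt = -5  [terminal]
16. n0.env = false  [D.env > 27]
17. n0.cnt = true  [D.wid == true]

27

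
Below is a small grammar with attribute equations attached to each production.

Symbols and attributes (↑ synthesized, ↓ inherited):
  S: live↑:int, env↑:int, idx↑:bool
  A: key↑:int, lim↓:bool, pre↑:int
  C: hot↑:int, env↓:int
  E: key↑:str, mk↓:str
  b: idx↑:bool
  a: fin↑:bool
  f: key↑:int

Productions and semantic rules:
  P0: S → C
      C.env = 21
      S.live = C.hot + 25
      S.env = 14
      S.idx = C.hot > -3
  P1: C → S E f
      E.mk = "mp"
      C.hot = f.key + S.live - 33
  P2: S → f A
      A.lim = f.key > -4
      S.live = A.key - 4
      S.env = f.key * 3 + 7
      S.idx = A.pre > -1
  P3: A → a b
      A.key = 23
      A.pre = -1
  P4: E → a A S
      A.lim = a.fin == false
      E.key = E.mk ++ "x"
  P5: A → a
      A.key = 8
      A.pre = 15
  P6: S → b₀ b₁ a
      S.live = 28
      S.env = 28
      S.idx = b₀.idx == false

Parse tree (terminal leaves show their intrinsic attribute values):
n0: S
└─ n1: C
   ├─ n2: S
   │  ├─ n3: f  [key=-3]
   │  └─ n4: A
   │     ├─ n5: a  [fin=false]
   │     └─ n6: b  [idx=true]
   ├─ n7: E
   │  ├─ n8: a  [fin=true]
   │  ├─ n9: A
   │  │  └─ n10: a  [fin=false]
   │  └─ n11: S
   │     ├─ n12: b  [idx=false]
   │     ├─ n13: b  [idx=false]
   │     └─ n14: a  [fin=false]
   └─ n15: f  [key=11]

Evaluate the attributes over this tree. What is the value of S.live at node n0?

22

1. n1.env = 21  [21]
2. n3.key = -3  [terminal]
3. n4.lim = true  [f.key > -4]
4. n5.fin = false  [terminal]
5. n6.idx = true  [terminal]
6. n4.key = 23  [23]
7. n4.pre = -1  [-1]
8. n2.live = 19  [A.key - 4]
9. n2.env = -2  [f.key * 3 + 7]
10. n2.idx = false  [A.pre > -1]
11. n7.mk = "mp"  ["mp"]
12. n8.fin = true  [terminal]
13. n9.lim = false  [a.fin == false]
14. n10.fin = false  [terminal]
15. n9.key = 8  [8]
16. n9.pre = 15  [15]
17. n12.idx = false  [terminal]
18. n13.idx = false  [terminal]
19. n14.fin = false  [terminal]
20. n11.live = 28  [28]
21. n11.env = 28  [28]
22. n11.idx = true  [b₀.idx == false]
23. n7.key = "mpx"  [E.mk ++ "x"]
24. n15.key = 11  [terminal]
25. n1.hot = -3  [f.key + S.live - 33]
26. n0.live = 22  [C.hot + 25]
27. n0.env = 14  [14]
28. n0.idx = false  [C.hot > -3]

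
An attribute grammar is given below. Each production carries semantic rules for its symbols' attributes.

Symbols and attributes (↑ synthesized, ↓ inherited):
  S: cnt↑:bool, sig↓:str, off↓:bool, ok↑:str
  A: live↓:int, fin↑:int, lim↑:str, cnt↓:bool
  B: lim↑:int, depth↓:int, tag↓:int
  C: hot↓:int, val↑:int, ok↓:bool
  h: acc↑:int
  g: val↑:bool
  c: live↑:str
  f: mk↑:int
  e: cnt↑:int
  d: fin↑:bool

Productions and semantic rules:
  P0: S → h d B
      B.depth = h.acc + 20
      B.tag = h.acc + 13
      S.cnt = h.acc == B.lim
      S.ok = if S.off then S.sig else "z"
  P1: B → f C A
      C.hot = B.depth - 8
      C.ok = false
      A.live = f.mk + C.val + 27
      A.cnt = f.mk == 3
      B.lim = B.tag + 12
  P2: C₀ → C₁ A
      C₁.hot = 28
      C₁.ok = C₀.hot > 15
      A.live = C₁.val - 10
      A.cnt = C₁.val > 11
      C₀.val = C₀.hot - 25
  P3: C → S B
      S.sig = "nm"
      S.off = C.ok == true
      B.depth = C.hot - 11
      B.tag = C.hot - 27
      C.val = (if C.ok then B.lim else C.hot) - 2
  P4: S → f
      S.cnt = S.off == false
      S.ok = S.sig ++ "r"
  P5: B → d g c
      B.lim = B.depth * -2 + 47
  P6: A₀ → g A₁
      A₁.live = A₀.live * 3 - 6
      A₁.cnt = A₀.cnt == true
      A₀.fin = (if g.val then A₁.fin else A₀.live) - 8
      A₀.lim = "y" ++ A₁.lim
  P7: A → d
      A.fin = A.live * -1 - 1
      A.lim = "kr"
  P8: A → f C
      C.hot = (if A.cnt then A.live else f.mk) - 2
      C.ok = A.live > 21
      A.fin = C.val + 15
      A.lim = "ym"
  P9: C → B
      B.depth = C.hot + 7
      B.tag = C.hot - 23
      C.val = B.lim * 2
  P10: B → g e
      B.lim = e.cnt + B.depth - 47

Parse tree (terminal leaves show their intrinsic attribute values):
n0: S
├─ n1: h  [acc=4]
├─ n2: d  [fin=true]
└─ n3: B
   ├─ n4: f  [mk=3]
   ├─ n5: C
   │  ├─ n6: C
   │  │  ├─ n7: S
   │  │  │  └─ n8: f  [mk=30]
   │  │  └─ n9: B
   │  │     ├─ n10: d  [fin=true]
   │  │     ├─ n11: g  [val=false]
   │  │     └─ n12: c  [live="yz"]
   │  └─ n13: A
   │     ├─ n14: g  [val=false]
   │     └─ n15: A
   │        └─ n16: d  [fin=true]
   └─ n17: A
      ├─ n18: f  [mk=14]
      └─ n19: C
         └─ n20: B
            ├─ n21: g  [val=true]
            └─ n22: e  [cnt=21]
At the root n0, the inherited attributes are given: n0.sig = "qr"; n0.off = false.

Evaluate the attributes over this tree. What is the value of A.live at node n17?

21

1. n0.sig = "qr"  [given at root]
2. n0.off = false  [given at root]
3. n1.acc = 4  [terminal]
4. n2.fin = true  [terminal]
5. n3.depth = 24  [h.acc + 20]
6. n3.tag = 17  [h.acc + 13]
7. n4.mk = 3  [terminal]
8. n5.hot = 16  [B.depth - 8]
9. n5.ok = false  [false]
10. n6.hot = 28  [28]
11. n6.ok = true  [C₀.hot > 15]
12. n7.sig = "nm"  ["nm"]
13. n7.off = true  [C.ok == true]
14. n8.mk = 30  [terminal]
15. n7.cnt = false  [S.off == false]
16. n7.ok = "nmr"  [S.sig ++ "r"]
17. n9.depth = 17  [C.hot - 11]
18. n9.tag = 1  [C.hot - 27]
19. n10.fin = true  [terminal]
20. n11.val = false  [terminal]
21. n12.live = "yz"  [terminal]
22. n9.lim = 13  [B.depth * -2 + 47]
23. n6.val = 11  [(if C.ok then B.lim else C.hot) - 2]
24. n13.live = 1  [C₁.val - 10]
25. n13.cnt = false  [C₁.val > 11]
26. n14.val = false  [terminal]
27. n15.live = -3  [A₀.live * 3 - 6]
28. n15.cnt = false  [A₀.cnt == true]
29. n16.fin = true  [terminal]
30. n15.fin = 2  [A.live * -1 - 1]
31. n15.lim = "kr"  ["kr"]
32. n13.fin = -7  [(if g.val then A₁.fin else A₀.live) - 8]
33. n13.lim = "ykr"  ["y" ++ A₁.lim]
34. n5.val = -9  [C₀.hot - 25]
35. n17.live = 21  [f.mk + C.val + 27]
36. n17.cnt = true  [f.mk == 3]
37. n18.mk = 14  [terminal]
38. n19.hot = 19  [(if A.cnt then A.live else f.mk) - 2]
39. n19.ok = false  [A.live > 21]
40. n20.depth = 26  [C.hot + 7]
41. n20.tag = -4  [C.hot - 23]
42. n21.val = true  [terminal]
43. n22.cnt = 21  [terminal]
44. n20.lim = 0  [e.cnt + B.depth - 47]
45. n19.val = 0  [B.lim * 2]
46. n17.fin = 15  [C.val + 15]
47. n17.lim = "ym"  ["ym"]
48. n3.lim = 29  [B.tag + 12]
49. n0.cnt = false  [h.acc == B.lim]
50. n0.ok = "z"  [if S.off then S.sig else "z"]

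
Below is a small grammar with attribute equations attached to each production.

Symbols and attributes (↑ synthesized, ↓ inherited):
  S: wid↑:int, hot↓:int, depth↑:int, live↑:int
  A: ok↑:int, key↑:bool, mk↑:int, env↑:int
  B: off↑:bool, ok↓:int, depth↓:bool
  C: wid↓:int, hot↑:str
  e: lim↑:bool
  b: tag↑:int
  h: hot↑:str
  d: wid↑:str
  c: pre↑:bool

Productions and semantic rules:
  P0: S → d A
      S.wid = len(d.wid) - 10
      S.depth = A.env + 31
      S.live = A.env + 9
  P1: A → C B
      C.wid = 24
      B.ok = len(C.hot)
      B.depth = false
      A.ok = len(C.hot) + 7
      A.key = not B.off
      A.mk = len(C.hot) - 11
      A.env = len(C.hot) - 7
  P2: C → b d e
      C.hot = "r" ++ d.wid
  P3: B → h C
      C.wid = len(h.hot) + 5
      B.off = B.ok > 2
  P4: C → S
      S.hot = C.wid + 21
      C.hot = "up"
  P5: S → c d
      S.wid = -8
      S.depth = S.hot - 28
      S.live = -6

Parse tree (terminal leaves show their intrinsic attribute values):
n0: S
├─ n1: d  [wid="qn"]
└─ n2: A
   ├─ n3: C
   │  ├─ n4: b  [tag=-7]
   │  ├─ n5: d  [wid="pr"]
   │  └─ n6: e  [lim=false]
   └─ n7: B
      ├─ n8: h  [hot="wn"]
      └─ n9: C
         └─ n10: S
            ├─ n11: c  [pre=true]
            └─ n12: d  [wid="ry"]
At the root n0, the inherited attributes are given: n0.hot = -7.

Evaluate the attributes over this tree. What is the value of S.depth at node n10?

0

1. n0.hot = -7  [given at root]
2. n1.wid = "qn"  [terminal]
3. n3.wid = 24  [24]
4. n4.tag = -7  [terminal]
5. n5.wid = "pr"  [terminal]
6. n6.lim = false  [terminal]
7. n3.hot = "rpr"  ["r" ++ d.wid]
8. n7.ok = 3  [len(C.hot)]
9. n7.depth = false  [false]
10. n8.hot = "wn"  [terminal]
11. n9.wid = 7  [len(h.hot) + 5]
12. n10.hot = 28  [C.wid + 21]
13. n11.pre = true  [terminal]
14. n12.wid = "ry"  [terminal]
15. n10.wid = -8  [-8]
16. n10.depth = 0  [S.hot - 28]
17. n10.live = -6  [-6]
18. n9.hot = "up"  ["up"]
19. n7.off = true  [B.ok > 2]
20. n2.ok = 10  [len(C.hot) + 7]
21. n2.key = false  [not B.off]
22. n2.mk = -8  [len(C.hot) - 11]
23. n2.env = -4  [len(C.hot) - 7]
24. n0.wid = -8  [len(d.wid) - 10]
25. n0.depth = 27  [A.env + 31]
26. n0.live = 5  [A.env + 9]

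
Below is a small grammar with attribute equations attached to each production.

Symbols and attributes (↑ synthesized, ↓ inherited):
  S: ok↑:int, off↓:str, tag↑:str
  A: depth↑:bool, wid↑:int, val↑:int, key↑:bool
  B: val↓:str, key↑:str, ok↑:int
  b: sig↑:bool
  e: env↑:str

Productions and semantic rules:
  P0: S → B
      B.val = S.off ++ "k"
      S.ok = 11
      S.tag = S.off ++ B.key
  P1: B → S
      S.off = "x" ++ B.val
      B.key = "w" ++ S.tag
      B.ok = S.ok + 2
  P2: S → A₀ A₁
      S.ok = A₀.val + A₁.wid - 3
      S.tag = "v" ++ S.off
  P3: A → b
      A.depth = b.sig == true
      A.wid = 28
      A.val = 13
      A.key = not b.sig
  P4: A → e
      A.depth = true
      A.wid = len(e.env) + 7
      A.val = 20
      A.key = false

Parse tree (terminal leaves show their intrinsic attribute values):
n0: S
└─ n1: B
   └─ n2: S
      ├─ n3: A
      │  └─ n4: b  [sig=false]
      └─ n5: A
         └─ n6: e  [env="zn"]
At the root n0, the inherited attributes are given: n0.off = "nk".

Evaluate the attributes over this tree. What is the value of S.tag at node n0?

"nkwvxnkk"

1. n0.off = "nk"  [given at root]
2. n1.val = "nkk"  [S.off ++ "k"]
3. n2.off = "xnkk"  ["x" ++ B.val]
4. n4.sig = false  [terminal]
5. n3.depth = false  [b.sig == true]
6. n3.wid = 28  [28]
7. n3.val = 13  [13]
8. n3.key = true  [not b.sig]
9. n6.env = "zn"  [terminal]
10. n5.depth = true  [true]
11. n5.wid = 9  [len(e.env) + 7]
12. n5.val = 20  [20]
13. n5.key = false  [false]
14. n2.ok = 19  [A₀.val + A₁.wid - 3]
15. n2.tag = "vxnkk"  ["v" ++ S.off]
16. n1.key = "wvxnkk"  ["w" ++ S.tag]
17. n1.ok = 21  [S.ok + 2]
18. n0.ok = 11  [11]
19. n0.tag = "nkwvxnkk"  [S.off ++ B.key]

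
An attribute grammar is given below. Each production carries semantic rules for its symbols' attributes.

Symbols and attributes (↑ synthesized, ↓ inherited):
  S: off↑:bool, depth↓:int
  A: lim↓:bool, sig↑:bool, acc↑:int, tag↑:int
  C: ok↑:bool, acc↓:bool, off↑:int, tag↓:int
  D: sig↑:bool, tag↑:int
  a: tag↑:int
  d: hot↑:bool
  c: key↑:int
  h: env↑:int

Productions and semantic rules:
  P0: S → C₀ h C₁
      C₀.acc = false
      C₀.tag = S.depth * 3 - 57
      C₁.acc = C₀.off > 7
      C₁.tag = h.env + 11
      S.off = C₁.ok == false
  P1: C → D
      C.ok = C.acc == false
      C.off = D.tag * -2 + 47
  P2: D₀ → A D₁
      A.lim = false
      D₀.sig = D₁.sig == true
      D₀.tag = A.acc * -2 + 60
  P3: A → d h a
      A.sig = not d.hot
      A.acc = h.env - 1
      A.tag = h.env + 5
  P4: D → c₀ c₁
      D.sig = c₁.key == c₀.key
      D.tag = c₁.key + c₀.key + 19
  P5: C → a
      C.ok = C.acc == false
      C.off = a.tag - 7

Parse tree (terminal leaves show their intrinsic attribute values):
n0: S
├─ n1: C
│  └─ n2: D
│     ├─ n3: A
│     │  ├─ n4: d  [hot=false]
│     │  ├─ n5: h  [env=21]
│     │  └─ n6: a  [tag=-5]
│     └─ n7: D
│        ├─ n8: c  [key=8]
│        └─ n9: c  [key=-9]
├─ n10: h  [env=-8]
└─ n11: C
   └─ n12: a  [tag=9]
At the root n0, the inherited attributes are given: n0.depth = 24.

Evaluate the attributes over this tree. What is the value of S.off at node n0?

false

1. n0.depth = 24  [given at root]
2. n1.acc = false  [false]
3. n1.tag = 15  [S.depth * 3 - 57]
4. n3.lim = false  [false]
5. n4.hot = false  [terminal]
6. n5.env = 21  [terminal]
7. n6.tag = -5  [terminal]
8. n3.sig = true  [not d.hot]
9. n3.acc = 20  [h.env - 1]
10. n3.tag = 26  [h.env + 5]
11. n8.key = 8  [terminal]
12. n9.key = -9  [terminal]
13. n7.sig = false  [c₁.key == c₀.key]
14. n7.tag = 18  [c₁.key + c₀.key + 19]
15. n2.sig = false  [D₁.sig == true]
16. n2.tag = 20  [A.acc * -2 + 60]
17. n1.ok = true  [C.acc == false]
18. n1.off = 7  [D.tag * -2 + 47]
19. n10.env = -8  [terminal]
20. n11.acc = false  [C₀.off > 7]
21. n11.tag = 3  [h.env + 11]
22. n12.tag = 9  [terminal]
23. n11.ok = true  [C.acc == false]
24. n11.off = 2  [a.tag - 7]
25. n0.off = false  [C₁.ok == false]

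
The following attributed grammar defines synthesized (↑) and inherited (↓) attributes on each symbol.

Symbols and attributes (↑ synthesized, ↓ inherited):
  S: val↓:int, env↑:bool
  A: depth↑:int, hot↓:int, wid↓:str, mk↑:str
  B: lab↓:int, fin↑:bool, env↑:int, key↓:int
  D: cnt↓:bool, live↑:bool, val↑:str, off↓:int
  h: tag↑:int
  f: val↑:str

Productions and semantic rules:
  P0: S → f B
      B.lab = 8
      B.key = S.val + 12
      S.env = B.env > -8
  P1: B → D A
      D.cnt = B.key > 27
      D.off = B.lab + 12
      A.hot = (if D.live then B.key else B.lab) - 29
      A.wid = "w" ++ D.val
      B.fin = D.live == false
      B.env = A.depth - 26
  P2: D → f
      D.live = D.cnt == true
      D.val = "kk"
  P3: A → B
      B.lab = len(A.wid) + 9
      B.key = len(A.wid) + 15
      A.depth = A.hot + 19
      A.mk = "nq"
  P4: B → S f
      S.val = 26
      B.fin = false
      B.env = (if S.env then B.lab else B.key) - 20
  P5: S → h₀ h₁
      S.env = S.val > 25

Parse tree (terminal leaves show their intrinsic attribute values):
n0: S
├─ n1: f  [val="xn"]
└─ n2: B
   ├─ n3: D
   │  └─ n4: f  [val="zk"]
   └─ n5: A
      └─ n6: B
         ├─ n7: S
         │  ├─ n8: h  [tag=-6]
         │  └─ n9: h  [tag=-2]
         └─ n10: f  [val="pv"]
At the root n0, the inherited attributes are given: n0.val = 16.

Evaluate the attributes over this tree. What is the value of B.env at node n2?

1. n0.val = 16  [given at root]
2. n1.val = "xn"  [terminal]
3. n2.lab = 8  [8]
4. n2.key = 28  [S.val + 12]
5. n3.cnt = true  [B.key > 27]
6. n3.off = 20  [B.lab + 12]
7. n4.val = "zk"  [terminal]
8. n3.live = true  [D.cnt == true]
9. n3.val = "kk"  ["kk"]
10. n5.hot = -1  [(if D.live then B.key else B.lab) - 29]
11. n5.wid = "wkk"  ["w" ++ D.val]
12. n6.lab = 12  [len(A.wid) + 9]
13. n6.key = 18  [len(A.wid) + 15]
14. n7.val = 26  [26]
15. n8.tag = -6  [terminal]
16. n9.tag = -2  [terminal]
17. n7.env = true  [S.val > 25]
18. n10.val = "pv"  [terminal]
19. n6.fin = false  [false]
20. n6.env = -8  [(if S.env then B.lab else B.key) - 20]
21. n5.depth = 18  [A.hot + 19]
22. n5.mk = "nq"  ["nq"]
23. n2.fin = false  [D.live == false]
24. n2.env = -8  [A.depth - 26]
25. n0.env = false  [B.env > -8]

-8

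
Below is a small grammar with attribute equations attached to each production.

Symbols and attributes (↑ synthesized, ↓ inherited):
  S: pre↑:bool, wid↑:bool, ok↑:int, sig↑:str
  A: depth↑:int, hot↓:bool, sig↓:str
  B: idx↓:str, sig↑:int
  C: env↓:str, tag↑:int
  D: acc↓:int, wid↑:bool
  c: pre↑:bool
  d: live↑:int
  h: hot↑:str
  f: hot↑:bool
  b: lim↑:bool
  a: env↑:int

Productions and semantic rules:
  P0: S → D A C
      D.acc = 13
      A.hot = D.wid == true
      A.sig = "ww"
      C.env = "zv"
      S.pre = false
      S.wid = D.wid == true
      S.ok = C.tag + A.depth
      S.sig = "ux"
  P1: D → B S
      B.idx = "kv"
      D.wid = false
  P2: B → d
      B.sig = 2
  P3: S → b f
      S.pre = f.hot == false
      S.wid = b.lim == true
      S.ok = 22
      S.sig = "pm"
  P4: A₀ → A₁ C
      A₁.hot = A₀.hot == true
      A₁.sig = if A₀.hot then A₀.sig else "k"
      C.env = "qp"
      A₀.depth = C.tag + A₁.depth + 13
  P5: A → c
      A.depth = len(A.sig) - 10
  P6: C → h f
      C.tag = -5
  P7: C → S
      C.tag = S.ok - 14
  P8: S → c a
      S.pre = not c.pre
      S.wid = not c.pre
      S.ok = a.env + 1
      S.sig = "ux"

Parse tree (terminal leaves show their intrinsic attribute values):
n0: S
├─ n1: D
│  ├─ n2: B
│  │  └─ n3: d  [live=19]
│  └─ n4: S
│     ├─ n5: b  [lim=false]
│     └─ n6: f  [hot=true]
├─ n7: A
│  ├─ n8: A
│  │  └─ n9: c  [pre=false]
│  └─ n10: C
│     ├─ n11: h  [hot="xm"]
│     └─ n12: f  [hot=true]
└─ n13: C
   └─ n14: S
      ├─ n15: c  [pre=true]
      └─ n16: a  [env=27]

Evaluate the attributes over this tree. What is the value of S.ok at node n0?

13

1. n1.acc = 13  [13]
2. n2.idx = "kv"  ["kv"]
3. n3.live = 19  [terminal]
4. n2.sig = 2  [2]
5. n5.lim = false  [terminal]
6. n6.hot = true  [terminal]
7. n4.pre = false  [f.hot == false]
8. n4.wid = false  [b.lim == true]
9. n4.ok = 22  [22]
10. n4.sig = "pm"  ["pm"]
11. n1.wid = false  [false]
12. n7.hot = false  [D.wid == true]
13. n7.sig = "ww"  ["ww"]
14. n8.hot = false  [A₀.hot == true]
15. n8.sig = "k"  [if A₀.hot then A₀.sig else "k"]
16. n9.pre = false  [terminal]
17. n8.depth = -9  [len(A.sig) - 10]
18. n10.env = "qp"  ["qp"]
19. n11.hot = "xm"  [terminal]
20. n12.hot = true  [terminal]
21. n10.tag = -5  [-5]
22. n7.depth = -1  [C.tag + A₁.depth + 13]
23. n13.env = "zv"  ["zv"]
24. n15.pre = true  [terminal]
25. n16.env = 27  [terminal]
26. n14.pre = false  [not c.pre]
27. n14.wid = false  [not c.pre]
28. n14.ok = 28  [a.env + 1]
29. n14.sig = "ux"  ["ux"]
30. n13.tag = 14  [S.ok - 14]
31. n0.pre = false  [false]
32. n0.wid = false  [D.wid == true]
33. n0.ok = 13  [C.tag + A.depth]
34. n0.sig = "ux"  ["ux"]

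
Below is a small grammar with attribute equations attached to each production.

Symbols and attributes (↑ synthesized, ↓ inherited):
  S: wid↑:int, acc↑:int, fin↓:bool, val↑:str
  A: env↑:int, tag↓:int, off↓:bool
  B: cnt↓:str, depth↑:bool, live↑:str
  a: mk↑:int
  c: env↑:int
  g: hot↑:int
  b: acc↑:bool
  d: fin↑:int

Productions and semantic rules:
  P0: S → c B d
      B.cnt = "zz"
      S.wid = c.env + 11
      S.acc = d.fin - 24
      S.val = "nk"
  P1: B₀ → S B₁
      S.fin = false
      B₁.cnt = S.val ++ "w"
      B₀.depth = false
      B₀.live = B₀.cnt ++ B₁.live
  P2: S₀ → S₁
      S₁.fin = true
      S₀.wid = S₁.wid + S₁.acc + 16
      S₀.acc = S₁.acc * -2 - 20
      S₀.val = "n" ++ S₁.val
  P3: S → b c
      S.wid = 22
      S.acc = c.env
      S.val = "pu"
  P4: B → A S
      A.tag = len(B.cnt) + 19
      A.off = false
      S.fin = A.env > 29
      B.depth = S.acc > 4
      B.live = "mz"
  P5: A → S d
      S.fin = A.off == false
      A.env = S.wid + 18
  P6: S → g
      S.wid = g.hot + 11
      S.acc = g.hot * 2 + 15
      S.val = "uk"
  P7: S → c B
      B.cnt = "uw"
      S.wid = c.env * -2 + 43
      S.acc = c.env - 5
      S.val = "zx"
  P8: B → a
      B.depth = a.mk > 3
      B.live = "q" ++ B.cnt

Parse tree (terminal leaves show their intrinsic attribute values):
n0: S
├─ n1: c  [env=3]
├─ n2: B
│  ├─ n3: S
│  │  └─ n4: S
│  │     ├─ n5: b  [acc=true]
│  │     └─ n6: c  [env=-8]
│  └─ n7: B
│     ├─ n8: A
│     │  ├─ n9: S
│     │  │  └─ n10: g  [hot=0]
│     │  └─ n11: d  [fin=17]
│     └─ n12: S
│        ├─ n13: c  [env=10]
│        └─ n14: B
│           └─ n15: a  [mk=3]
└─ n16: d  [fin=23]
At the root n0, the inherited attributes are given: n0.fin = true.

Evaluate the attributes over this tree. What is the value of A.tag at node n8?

23

1. n0.fin = true  [given at root]
2. n1.env = 3  [terminal]
3. n2.cnt = "zz"  ["zz"]
4. n3.fin = false  [false]
5. n4.fin = true  [true]
6. n5.acc = true  [terminal]
7. n6.env = -8  [terminal]
8. n4.wid = 22  [22]
9. n4.acc = -8  [c.env]
10. n4.val = "pu"  ["pu"]
11. n3.wid = 30  [S₁.wid + S₁.acc + 16]
12. n3.acc = -4  [S₁.acc * -2 - 20]
13. n3.val = "npu"  ["n" ++ S₁.val]
14. n7.cnt = "npuw"  [S.val ++ "w"]
15. n8.tag = 23  [len(B.cnt) + 19]
16. n8.off = false  [false]
17. n9.fin = true  [A.off == false]
18. n10.hot = 0  [terminal]
19. n9.wid = 11  [g.hot + 11]
20. n9.acc = 15  [g.hot * 2 + 15]
21. n9.val = "uk"  ["uk"]
22. n11.fin = 17  [terminal]
23. n8.env = 29  [S.wid + 18]
24. n12.fin = false  [A.env > 29]
25. n13.env = 10  [terminal]
26. n14.cnt = "uw"  ["uw"]
27. n15.mk = 3  [terminal]
28. n14.depth = false  [a.mk > 3]
29. n14.live = "quw"  ["q" ++ B.cnt]
30. n12.wid = 23  [c.env * -2 + 43]
31. n12.acc = 5  [c.env - 5]
32. n12.val = "zx"  ["zx"]
33. n7.depth = true  [S.acc > 4]
34. n7.live = "mz"  ["mz"]
35. n2.depth = false  [false]
36. n2.live = "zzmz"  [B₀.cnt ++ B₁.live]
37. n16.fin = 23  [terminal]
38. n0.wid = 14  [c.env + 11]
39. n0.acc = -1  [d.fin - 24]
40. n0.val = "nk"  ["nk"]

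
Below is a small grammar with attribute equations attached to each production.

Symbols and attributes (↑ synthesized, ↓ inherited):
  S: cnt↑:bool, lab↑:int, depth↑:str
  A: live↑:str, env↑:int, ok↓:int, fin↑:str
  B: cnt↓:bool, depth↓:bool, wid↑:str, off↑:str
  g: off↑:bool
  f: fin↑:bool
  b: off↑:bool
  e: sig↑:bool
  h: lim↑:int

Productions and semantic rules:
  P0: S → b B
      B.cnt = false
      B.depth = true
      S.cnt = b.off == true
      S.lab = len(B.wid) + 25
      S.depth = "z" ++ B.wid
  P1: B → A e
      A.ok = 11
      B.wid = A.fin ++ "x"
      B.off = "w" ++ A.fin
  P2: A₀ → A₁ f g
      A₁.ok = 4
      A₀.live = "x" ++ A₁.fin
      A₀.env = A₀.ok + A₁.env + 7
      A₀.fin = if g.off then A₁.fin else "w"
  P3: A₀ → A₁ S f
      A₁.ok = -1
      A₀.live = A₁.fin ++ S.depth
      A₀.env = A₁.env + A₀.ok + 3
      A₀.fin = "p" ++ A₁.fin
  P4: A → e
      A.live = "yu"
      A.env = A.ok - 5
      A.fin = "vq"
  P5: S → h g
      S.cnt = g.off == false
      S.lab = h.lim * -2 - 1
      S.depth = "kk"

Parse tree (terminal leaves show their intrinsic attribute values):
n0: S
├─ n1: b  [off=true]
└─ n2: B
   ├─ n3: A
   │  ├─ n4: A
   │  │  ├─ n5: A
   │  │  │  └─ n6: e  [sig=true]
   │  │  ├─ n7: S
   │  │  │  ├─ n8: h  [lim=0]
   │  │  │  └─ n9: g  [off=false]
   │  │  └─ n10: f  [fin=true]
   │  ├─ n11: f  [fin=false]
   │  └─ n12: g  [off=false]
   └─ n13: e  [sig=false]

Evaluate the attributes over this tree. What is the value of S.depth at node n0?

"zwx"

1. n1.off = true  [terminal]
2. n2.cnt = false  [false]
3. n2.depth = true  [true]
4. n3.ok = 11  [11]
5. n4.ok = 4  [4]
6. n5.ok = -1  [-1]
7. n6.sig = true  [terminal]
8. n5.live = "yu"  ["yu"]
9. n5.env = -6  [A.ok - 5]
10. n5.fin = "vq"  ["vq"]
11. n8.lim = 0  [terminal]
12. n9.off = false  [terminal]
13. n7.cnt = true  [g.off == false]
14. n7.lab = -1  [h.lim * -2 - 1]
15. n7.depth = "kk"  ["kk"]
16. n10.fin = true  [terminal]
17. n4.live = "vqkk"  [A₁.fin ++ S.depth]
18. n4.env = 1  [A₁.env + A₀.ok + 3]
19. n4.fin = "pvq"  ["p" ++ A₁.fin]
20. n11.fin = false  [terminal]
21. n12.off = false  [terminal]
22. n3.live = "xpvq"  ["x" ++ A₁.fin]
23. n3.env = 19  [A₀.ok + A₁.env + 7]
24. n3.fin = "w"  [if g.off then A₁.fin else "w"]
25. n13.sig = false  [terminal]
26. n2.wid = "wx"  [A.fin ++ "x"]
27. n2.off = "ww"  ["w" ++ A.fin]
28. n0.cnt = true  [b.off == true]
29. n0.lab = 27  [len(B.wid) + 25]
30. n0.depth = "zwx"  ["z" ++ B.wid]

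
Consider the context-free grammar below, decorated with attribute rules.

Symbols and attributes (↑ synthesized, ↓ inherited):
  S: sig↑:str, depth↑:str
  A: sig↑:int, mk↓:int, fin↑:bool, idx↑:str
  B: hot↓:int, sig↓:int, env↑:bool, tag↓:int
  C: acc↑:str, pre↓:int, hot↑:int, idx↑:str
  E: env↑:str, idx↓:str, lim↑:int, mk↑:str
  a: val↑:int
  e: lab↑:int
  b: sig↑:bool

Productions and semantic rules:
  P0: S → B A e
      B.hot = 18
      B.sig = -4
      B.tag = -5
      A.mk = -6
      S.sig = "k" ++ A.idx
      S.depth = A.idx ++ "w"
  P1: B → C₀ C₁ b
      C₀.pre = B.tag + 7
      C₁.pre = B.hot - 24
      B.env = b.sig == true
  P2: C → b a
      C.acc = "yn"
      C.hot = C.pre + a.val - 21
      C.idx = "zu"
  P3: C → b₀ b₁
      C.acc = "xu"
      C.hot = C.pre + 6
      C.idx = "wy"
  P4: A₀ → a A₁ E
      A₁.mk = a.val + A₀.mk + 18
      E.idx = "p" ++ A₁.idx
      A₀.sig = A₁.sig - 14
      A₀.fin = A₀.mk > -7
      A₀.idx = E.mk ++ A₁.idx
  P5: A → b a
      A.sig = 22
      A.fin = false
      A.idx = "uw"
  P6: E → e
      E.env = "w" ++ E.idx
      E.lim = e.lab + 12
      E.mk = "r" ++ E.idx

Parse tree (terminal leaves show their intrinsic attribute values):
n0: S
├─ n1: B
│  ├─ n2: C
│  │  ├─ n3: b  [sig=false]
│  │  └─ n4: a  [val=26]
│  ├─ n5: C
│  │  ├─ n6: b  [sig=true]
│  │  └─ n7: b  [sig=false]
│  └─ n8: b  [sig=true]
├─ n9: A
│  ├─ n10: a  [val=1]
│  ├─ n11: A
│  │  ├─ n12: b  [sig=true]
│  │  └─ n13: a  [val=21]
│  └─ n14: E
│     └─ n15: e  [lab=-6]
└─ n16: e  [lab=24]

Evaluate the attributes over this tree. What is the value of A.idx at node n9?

"rpuwuw"

1. n1.hot = 18  [18]
2. n1.sig = -4  [-4]
3. n1.tag = -5  [-5]
4. n2.pre = 2  [B.tag + 7]
5. n3.sig = false  [terminal]
6. n4.val = 26  [terminal]
7. n2.acc = "yn"  ["yn"]
8. n2.hot = 7  [C.pre + a.val - 21]
9. n2.idx = "zu"  ["zu"]
10. n5.pre = -6  [B.hot - 24]
11. n6.sig = true  [terminal]
12. n7.sig = false  [terminal]
13. n5.acc = "xu"  ["xu"]
14. n5.hot = 0  [C.pre + 6]
15. n5.idx = "wy"  ["wy"]
16. n8.sig = true  [terminal]
17. n1.env = true  [b.sig == true]
18. n9.mk = -6  [-6]
19. n10.val = 1  [terminal]
20. n11.mk = 13  [a.val + A₀.mk + 18]
21. n12.sig = true  [terminal]
22. n13.val = 21  [terminal]
23. n11.sig = 22  [22]
24. n11.fin = false  [false]
25. n11.idx = "uw"  ["uw"]
26. n14.idx = "puw"  ["p" ++ A₁.idx]
27. n15.lab = -6  [terminal]
28. n14.env = "wpuw"  ["w" ++ E.idx]
29. n14.lim = 6  [e.lab + 12]
30. n14.mk = "rpuw"  ["r" ++ E.idx]
31. n9.sig = 8  [A₁.sig - 14]
32. n9.fin = true  [A₀.mk > -7]
33. n9.idx = "rpuwuw"  [E.mk ++ A₁.idx]
34. n16.lab = 24  [terminal]
35. n0.sig = "krpuwuw"  ["k" ++ A.idx]
36. n0.depth = "rpuwuww"  [A.idx ++ "w"]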